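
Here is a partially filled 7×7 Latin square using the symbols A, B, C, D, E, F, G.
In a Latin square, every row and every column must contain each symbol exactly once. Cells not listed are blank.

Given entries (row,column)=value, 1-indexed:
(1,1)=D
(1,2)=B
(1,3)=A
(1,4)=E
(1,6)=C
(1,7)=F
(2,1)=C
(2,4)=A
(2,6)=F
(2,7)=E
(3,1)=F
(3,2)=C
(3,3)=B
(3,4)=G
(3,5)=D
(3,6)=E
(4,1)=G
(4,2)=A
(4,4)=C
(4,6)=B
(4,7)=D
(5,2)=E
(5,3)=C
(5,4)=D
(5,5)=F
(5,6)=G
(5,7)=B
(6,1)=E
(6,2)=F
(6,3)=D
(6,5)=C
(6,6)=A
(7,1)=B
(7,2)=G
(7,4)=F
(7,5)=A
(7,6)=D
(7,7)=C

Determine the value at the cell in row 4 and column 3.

Row 1, column 5: row 1 has {A, B, C, D, E, F} and column 5 has {A, C, D, F}, leaving only G.
Row 2, column 2: row 2 has {A, C, E, F} and column 2 has {A, B, C, E, F, G}, leaving only D.
Row 2, column 3: row 2 has {A, C, D, E, F} and column 3 has {A, B, C, D}, leaving only G.
Row 2, column 5: row 2 has {A, C, D, E, F, G} and column 5 has {A, C, D, F, G}, leaving only B.
Row 3, column 7: row 3 has {B, C, D, E, F, G} and column 7 has {B, C, D, E, F}, leaving only A.
Row 4, column 5: row 4 has {A, B, C, D, G} and column 5 has {A, B, C, D, F, G}, leaving only E.
Row 4 already has {A, B, C, D, E, G} and column 3 already has {A, B, C, D, G}, so row 4, column 3 must be F.

F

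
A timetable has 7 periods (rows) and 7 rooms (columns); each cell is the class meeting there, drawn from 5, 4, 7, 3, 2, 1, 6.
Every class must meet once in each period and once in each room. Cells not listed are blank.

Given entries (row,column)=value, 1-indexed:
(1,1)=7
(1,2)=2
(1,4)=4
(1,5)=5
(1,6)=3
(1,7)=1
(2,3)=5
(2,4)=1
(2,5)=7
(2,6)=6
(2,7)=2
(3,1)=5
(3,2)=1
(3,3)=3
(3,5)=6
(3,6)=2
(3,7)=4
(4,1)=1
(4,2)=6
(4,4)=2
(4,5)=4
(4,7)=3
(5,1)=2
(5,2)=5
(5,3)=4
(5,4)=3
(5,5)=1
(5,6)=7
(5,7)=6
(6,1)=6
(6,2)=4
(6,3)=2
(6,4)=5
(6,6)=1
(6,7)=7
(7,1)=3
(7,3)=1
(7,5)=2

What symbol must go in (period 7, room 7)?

5

Period 7 already has {3, 2, 1} and room 7 already has {4, 7, 3, 2, 1, 6}, so period 7, room 7 must be 5.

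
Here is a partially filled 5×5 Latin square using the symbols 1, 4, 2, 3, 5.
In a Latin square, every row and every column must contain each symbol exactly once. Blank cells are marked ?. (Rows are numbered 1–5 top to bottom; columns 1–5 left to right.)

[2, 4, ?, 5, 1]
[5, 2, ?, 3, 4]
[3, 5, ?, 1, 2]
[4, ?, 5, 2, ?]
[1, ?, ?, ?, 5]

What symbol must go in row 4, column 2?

Row 1, column 3: row 1 has {1, 4, 2, 5} and column 3 has {5}, leaving only 3.
Row 2, column 3: row 2 has {4, 2, 3, 5} and column 3 has {3, 5}, leaving only 1.
Row 3, column 3: row 3 has {1, 2, 3, 5} and column 3 has {1, 3, 5}, leaving only 4.
Row 4, column 5: row 4 has {4, 2, 5} and column 5 has {1, 4, 2, 5}, leaving only 3.
Row 4 already has {4, 2, 3, 5} and column 2 already has {4, 2, 5}, so row 4, column 2 must be 1.

1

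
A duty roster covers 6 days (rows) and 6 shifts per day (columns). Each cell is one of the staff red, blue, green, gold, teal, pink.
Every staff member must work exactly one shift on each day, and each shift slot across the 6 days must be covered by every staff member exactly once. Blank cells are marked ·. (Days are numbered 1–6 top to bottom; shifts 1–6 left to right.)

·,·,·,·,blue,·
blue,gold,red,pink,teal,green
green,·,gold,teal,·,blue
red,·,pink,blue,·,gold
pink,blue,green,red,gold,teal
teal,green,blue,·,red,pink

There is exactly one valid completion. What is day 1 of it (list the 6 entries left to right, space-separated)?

gold pink teal green blue red

Day 1, shift 1: day 1 has {blue} and shift 1 has {red, blue, green, teal, pink}, leaving only gold.
Day 1, shift 3: day 1 has {blue, gold} and shift 3 has {red, blue, green, gold, pink}, leaving only teal.
Day 1, shift 4: day 1 has {blue, gold, teal} and shift 4 has {red, blue, teal, pink}, leaving only green.
Day 1, shift 6: day 1 has {blue, green, gold, teal} and shift 6 has {blue, green, gold, teal, pink}, leaving only red.
Day 1, shift 2: day 1 has {red, blue, green, gold, teal} and shift 2 has {blue, green, gold}, leaving only pink.
So day 1 reads: gold pink teal green blue red.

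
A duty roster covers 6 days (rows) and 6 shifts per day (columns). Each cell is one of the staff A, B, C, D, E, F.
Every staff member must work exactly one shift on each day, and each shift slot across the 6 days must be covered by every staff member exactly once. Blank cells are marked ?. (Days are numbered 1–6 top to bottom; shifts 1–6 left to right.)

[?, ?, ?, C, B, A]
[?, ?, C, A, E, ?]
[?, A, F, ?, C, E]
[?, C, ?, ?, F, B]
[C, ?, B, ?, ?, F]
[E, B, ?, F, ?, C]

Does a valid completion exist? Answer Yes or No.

No day or shift among the givens repeats a symbol, and propagating forced cells runs into no contradiction.
One valid completion exists (for instance, F D E C B A / B F C A E D / D A F B C E / A C D E F B / C E B D A F / E B A F D C).

Yes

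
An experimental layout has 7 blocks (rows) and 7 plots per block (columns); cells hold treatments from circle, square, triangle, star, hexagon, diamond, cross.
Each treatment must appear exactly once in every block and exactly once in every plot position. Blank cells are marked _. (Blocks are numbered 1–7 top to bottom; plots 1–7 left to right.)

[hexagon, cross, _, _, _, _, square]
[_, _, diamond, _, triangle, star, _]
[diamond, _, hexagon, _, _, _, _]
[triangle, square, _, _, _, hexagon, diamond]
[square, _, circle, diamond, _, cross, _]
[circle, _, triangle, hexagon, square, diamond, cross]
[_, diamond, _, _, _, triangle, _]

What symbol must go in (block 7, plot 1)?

Block 1, plot 3: block 1 has {square, hexagon, cross} and plot 3 has {circle, triangle, hexagon, diamond}, leaving only star.
Block 1, plot 6: block 1 has {square, star, hexagon, cross} and plot 6 has {triangle, star, hexagon, diamond, cross}, leaving only circle.
Block 1, plot 4: block 1 has {circle, square, star, hexagon, cross} and plot 4 has {hexagon, diamond}, leaving only triangle.
Block 1, plot 5: block 1 has {circle, square, triangle, star, hexagon, cross} and plot 5 has {square, triangle}, leaving only diamond.
Block 2, plot 1: block 2 has {triangle, star, diamond} and plot 1 has {circle, square, triangle, hexagon, diamond}, leaving only cross.
Block 7 already has {triangle, diamond} and plot 1 already has {circle, square, triangle, hexagon, diamond, cross}, so block 7, plot 1 must be star.

star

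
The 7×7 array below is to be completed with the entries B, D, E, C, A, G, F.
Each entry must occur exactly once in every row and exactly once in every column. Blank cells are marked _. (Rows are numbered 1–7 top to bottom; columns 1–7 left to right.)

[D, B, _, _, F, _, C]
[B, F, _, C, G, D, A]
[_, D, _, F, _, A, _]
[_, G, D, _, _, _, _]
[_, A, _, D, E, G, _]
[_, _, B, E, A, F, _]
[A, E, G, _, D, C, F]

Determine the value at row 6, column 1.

Row 1, column 6: row 1 has {B, D, C, F} and column 6 has {D, C, A, G, F}, leaving only E.
Row 1, column 3: row 1 has {B, D, E, C, F} and column 3 has {B, D, G}, leaving only A.
Row 1, column 4: row 1 has {B, D, E, C, A, F} and column 4 has {D, E, C, F}, leaving only G.
Row 2, column 3: row 2 has {B, D, C, A, G, F} and column 3 has {B, D, A, G}, leaving only E.
Row 3, column 3: row 3 has {D, A, F} and column 3 has {B, D, E, A, G}, leaving only C.
Row 3, column 5: row 3 has {D, C, A, F} and column 5 has {D, E, A, G, F}, leaving only B.
Row 4, column 5: row 4 has {D, G} and column 5 has {B, D, E, A, G, F}, leaving only C.
Row 4, column 6: row 4 has {D, C, G} and column 6 has {D, E, C, A, G, F}, leaving only B.
Row 4, column 4: row 4 has {B, D, C, G} and column 4 has {D, E, C, G, F}, leaving only A.
Row 4, column 7: row 4 has {B, D, C, A, G} and column 7 has {C, A, F}, leaving only E.
Row 3, column 7: row 3 has {B, D, C, A, F} and column 7 has {E, C, A, F}, leaving only G.
Row 3, column 1: row 3 has {B, D, C, A, G, F} and column 1 has {B, D, A}, leaving only E.
Row 4, column 1: row 4 has {B, D, E, C, A, G} and column 1 has {B, D, E, A}, leaving only F.
Row 5, column 1: row 5 has {D, E, A, G} and column 1 has {B, D, E, A, F}, leaving only C.
Row 6 already has {B, E, A, F} and column 1 already has {B, D, E, C, A, F}, so row 6, column 1 must be G.

G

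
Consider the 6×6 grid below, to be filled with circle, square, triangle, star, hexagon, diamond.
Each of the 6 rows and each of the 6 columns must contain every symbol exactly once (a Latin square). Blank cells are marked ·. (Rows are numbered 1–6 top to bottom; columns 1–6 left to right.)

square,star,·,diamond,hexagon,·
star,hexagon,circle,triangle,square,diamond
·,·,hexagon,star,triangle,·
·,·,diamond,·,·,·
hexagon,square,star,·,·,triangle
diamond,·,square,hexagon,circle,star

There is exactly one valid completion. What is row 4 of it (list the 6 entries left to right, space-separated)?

triangle circle diamond square star hexagon

Row 4, column 5: row 4 has {diamond} and column 5 has {circle, square, triangle, hexagon}, leaving only star.
Row 1, column 3: row 1 has {square, star, hexagon, diamond} and column 3 has {circle, square, star, hexagon, diamond}, leaving only triangle.
Row 1, column 6: row 1 has {square, triangle, star, hexagon, diamond} and column 6 has {triangle, star, diamond}, leaving only circle.
Row 3, column 1: row 3 has {triangle, star, hexagon} and column 1 has {square, star, hexagon, diamond}, leaving only circle.
Row 4, column 1: row 4 has {star, diamond} and column 1 has {circle, square, star, hexagon, diamond}, leaving only triangle.
Row 4, column 2: row 4 has {triangle, star, diamond} and column 2 has {square, star, hexagon}, leaving only circle.
Row 4, column 4: row 4 has {circle, triangle, star, diamond} and column 4 has {triangle, star, hexagon, diamond}, leaving only square.
Row 4, column 6: row 4 has {circle, square, triangle, star, diamond} and column 6 has {circle, triangle, star, diamond}, leaving only hexagon.
So row 4 reads: triangle circle diamond square star hexagon.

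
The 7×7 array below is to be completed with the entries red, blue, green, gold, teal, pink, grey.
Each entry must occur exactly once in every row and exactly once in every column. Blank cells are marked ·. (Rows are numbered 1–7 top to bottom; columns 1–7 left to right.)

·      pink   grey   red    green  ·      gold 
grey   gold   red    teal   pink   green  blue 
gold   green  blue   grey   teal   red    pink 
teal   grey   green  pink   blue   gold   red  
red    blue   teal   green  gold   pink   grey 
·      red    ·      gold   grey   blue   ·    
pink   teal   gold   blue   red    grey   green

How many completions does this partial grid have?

Row 1, column 1: eliminating its row and column leaves {blue}.
Row 1, column 6: eliminating its row and column leaves {teal}.
Row 6, column 1: eliminating its row and column leaves {green}.
Row 6, column 3: eliminating its row and column leaves {pink}.
Row 6, column 7: eliminating its row and column leaves {teal}.
Only one assignment across all blanks avoids any row or column repeat, giving 1 completion.

1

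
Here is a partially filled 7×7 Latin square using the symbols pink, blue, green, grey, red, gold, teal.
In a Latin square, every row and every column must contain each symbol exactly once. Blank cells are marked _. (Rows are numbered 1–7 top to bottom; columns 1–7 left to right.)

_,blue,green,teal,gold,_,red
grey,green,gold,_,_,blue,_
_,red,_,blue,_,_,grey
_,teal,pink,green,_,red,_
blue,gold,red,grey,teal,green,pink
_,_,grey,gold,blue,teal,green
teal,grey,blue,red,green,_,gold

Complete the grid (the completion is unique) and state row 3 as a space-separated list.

green red teal blue pink gold grey

Row 3, column 3: row 3 has {blue, grey, red} and column 3 has {pink, blue, green, grey, red, gold}, leaving only teal.
Row 3, column 5: row 3 has {blue, grey, red, teal} and column 5 has {blue, green, gold, teal}, leaving only pink.
Row 3, column 6: row 3 has {pink, blue, grey, red, teal} and column 6 has {blue, green, red, teal}, leaving only gold.
Row 3, column 1: row 3 has {pink, blue, grey, red, gold, teal} and column 1 has {blue, grey, teal}, leaving only green.
So row 3 reads: green red teal blue pink gold grey.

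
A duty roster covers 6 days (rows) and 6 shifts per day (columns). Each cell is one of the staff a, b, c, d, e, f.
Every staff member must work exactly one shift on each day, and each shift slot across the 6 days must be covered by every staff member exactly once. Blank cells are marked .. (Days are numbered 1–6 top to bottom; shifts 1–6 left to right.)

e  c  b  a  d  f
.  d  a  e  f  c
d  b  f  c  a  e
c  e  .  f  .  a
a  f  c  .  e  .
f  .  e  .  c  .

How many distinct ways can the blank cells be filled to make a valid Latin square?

2

Day 2, shift 1: eliminating its day and shift leaves {b}.
Day 4, shift 3: eliminating its day and shift leaves {d}.
Day 4, shift 5: eliminating its day and shift leaves {b}.
Day 5, shift 4: eliminating its day and shift leaves {b, d}.
Day 5, shift 6: eliminating its day and shift leaves {b, d}.
Day 6, shift 2: eliminating its day and shift leaves {a}.
Day 6, shift 4: eliminating its day and shift leaves {b, d}.
Day 6, shift 6: eliminating its day and shift leaves {b, d}.
Enumerating the assignments across these blanks that avoid any day or shift repeat gives 2 completions.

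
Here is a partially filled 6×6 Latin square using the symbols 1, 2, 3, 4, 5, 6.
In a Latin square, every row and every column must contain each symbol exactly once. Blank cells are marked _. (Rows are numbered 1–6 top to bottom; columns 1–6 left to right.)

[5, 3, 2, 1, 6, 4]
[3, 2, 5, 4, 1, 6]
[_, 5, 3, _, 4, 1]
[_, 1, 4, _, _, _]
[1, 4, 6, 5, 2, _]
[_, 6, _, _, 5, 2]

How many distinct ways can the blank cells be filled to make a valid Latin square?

2

Row 3, column 1: eliminating its row and column leaves {2, 6}.
Row 3, column 4: eliminating its row and column leaves {2, 6}.
Row 4, column 1: eliminating its row and column leaves {2, 6}.
Row 4, column 4: eliminating its row and column leaves {2, 3, 6}.
Row 4, column 5: eliminating its row and column leaves {3}.
Row 4, column 6: eliminating its row and column leaves {3, 5}.
Row 5, column 6: eliminating its row and column leaves {3}.
Row 6, column 1: eliminating its row and column leaves {4}.
Row 6, column 3: eliminating its row and column leaves {1}.
Row 6, column 4: eliminating its row and column leaves {3}.
Enumerating the assignments across these blanks that avoid any row or column repeat gives 2 completions.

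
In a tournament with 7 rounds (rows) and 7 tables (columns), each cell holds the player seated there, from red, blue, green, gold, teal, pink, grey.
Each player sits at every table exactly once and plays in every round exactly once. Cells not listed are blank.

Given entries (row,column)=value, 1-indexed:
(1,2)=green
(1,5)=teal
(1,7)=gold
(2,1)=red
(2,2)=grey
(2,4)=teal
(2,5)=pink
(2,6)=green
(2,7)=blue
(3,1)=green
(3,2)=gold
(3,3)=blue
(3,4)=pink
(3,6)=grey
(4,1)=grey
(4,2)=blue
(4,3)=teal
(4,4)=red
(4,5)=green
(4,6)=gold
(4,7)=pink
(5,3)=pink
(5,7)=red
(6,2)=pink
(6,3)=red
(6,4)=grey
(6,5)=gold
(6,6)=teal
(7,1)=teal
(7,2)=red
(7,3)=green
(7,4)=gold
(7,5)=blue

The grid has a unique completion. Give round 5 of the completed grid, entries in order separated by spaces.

Round 5, table 2: round 5 has {red, pink} and table 2 has {red, blue, green, gold, pink, grey}, leaving only teal.
Round 5, table 5: round 5 has {red, teal, pink} and table 5 has {blue, green, gold, teal, pink}, leaving only grey.
Round 5, table 6: round 5 has {red, teal, pink, grey} and table 6 has {green, gold, teal, grey}, leaving only blue.
Round 5, table 1: round 5 has {red, blue, teal, pink, grey} and table 1 has {red, green, teal, grey}, leaving only gold.
Round 5, table 4: round 5 has {red, blue, gold, teal, pink, grey} and table 4 has {red, gold, teal, pink, grey}, leaving only green.
So round 5 reads: gold teal pink green grey blue red.

gold teal pink green grey blue red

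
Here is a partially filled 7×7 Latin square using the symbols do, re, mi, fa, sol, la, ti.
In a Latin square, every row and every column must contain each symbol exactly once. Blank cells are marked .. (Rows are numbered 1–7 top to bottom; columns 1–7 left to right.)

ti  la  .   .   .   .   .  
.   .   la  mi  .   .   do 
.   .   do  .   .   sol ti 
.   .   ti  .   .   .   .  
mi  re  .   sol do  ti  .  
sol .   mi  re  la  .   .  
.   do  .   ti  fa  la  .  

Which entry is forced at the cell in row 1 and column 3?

re

Row 5, column 3: row 5 has {do, re, mi, sol, ti} and column 3 has {do, mi, la, ti}, leaving only fa.
Row 5, column 7: row 5 has {do, re, mi, fa, sol, ti} and column 7 has {do, ti}, leaving only la.
Row 6, column 7: row 6 has {re, mi, sol, la} and column 7 has {do, la, ti}, leaving only fa.
Row 6, column 2: row 6 has {re, mi, fa, sol, la} and column 2 has {do, re, la}, leaving only ti.
Row 6, column 6: row 6 has {re, mi, fa, sol, la, ti} and column 6 has {sol, la, ti}, leaving only do.
Row 7, column 1: row 7 has {do, fa, la, ti} and column 1 has {mi, sol, ti}, leaving only re.
Row 2, column 1: row 2 has {do, mi, la} and column 1 has {re, mi, sol, ti}, leaving only fa.
Row 2, column 2: row 2 has {do, mi, fa, la} and column 2 has {do, re, la, ti}, leaving only sol.
Row 2, column 6: row 2 has {do, mi, fa, sol, la} and column 6 has {do, sol, la, ti}, leaving only re.
Row 2, column 5: row 2 has {do, re, mi, fa, sol, la} and column 5 has {do, fa, la}, leaving only ti.
Row 3, column 1: row 3 has {do, sol, ti} and column 1 has {re, mi, fa, sol, ti}, leaving only la.
Row 3, column 4: row 3 has {do, sol, la, ti} and column 4 has {re, mi, sol, ti}, leaving only fa.
Row 1, column 4: row 1 has {la, ti} and column 4 has {re, mi, fa, sol, ti}, leaving only do.
Row 3, column 2: row 3 has {do, fa, sol, la, ti} and column 2 has {do, re, sol, la, ti}, leaving only mi.
Row 3, column 5: row 3 has {do, mi, fa, sol, la, ti} and column 5 has {do, fa, la, ti}, leaving only re.
Row 4, column 1: row 4 has {ti} and column 1 has {re, mi, fa, sol, la, ti}, leaving only do.
Row 4, column 2: row 4 has {do, ti} and column 2 has {do, re, mi, sol, la, ti}, leaving only fa.
Row 4, column 4: row 4 has {do, fa, ti} and column 4 has {do, re, mi, fa, sol, ti}, leaving only la.
Row 4, column 6: row 4 has {do, fa, la, ti} and column 6 has {do, re, sol, la, ti}, leaving only mi.
Row 1, column 6: row 1 has {do, la, ti} and column 6 has {do, re, mi, sol, la, ti}, leaving only fa.
Row 4, column 5: row 4 has {do, mi, fa, la, ti} and column 5 has {do, re, fa, la, ti}, leaving only sol.
Row 1, column 5: row 1 has {do, fa, la, ti} and column 5 has {do, re, fa, sol, la, ti}, leaving only mi.
Row 4, column 7: row 4 has {do, mi, fa, sol, la, ti} and column 7 has {do, fa, la, ti}, leaving only re.
Row 1, column 7: row 1 has {do, mi, fa, la, ti} and column 7 has {do, re, fa, la, ti}, leaving only sol.
Row 1 already has {do, mi, fa, sol, la, ti} and column 3 already has {do, mi, fa, la, ti}, so row 1, column 3 must be re.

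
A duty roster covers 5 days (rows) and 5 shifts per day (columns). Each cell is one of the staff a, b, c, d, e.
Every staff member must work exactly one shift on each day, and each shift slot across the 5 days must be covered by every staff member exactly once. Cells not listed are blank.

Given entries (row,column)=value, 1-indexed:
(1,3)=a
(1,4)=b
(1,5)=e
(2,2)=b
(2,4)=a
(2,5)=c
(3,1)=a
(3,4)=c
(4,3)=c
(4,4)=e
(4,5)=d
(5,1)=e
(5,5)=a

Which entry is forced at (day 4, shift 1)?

b

Day 4 already has {c, d, e} and shift 1 already has {a, e}, so day 4, shift 1 must be b.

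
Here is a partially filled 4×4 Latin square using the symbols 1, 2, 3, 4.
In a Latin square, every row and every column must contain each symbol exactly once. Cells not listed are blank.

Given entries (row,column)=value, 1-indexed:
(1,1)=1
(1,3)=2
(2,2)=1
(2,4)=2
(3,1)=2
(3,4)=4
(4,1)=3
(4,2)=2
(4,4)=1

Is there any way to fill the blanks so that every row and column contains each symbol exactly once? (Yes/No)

Yes

No row or column among the givens repeats a symbol, and propagating forced cells runs into no contradiction.
One valid completion exists (for instance, 1 4 2 3 / 4 1 3 2 / 2 3 1 4 / 3 2 4 1).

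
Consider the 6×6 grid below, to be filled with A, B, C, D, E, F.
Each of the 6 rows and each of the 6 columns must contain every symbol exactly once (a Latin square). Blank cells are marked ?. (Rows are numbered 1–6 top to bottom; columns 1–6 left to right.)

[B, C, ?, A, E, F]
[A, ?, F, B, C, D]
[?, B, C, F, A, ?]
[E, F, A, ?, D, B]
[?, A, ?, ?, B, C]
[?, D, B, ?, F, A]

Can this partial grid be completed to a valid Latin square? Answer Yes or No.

Yes

No row or column among the givens repeats a symbol, and propagating forced cells runs into no contradiction.
One valid completion exists (for instance, B C D A E F / A E F B C D / D B C F A E / E F A C D B / F A E D B C / C D B E F A).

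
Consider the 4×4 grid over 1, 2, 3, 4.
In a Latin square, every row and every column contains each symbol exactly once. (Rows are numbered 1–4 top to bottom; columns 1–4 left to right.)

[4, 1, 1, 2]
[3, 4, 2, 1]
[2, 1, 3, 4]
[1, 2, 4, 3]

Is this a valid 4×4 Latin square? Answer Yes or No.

No

Column 2 contains 1 twice (at rows 1 and 3), so it is not a permutation.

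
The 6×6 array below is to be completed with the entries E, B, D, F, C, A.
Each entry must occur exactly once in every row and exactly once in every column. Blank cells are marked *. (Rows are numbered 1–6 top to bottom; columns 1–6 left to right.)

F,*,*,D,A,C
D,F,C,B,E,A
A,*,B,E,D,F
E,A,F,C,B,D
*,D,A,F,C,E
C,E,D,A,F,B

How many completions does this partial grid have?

1

Row 1, column 2: eliminating its row and column leaves {B}.
Row 1, column 3: eliminating its row and column leaves {E}.
Row 3, column 2: eliminating its row and column leaves {C}.
Row 5, column 1: eliminating its row and column leaves {B}.
Only one assignment across all blanks avoids any row or column repeat, giving 1 completion.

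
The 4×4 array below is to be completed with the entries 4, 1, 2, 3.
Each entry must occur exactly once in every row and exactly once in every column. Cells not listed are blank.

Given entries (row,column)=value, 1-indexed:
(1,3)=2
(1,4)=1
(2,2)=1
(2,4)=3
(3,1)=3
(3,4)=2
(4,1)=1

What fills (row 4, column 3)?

Row 1, column 1: row 1 has {1, 2} and column 1 has {1, 3}, leaving only 4.
Row 1, column 2: row 1 has {4, 1, 2} and column 2 has {1}, leaving only 3.
Row 2, column 1: row 2 has {1, 3} and column 1 has {4, 1, 3}, leaving only 2.
Row 2, column 3: row 2 has {1, 2, 3} and column 3 has {2}, leaving only 4.
Row 4 already has {1} and column 3 already has {4, 2}, so row 4, column 3 must be 3.

3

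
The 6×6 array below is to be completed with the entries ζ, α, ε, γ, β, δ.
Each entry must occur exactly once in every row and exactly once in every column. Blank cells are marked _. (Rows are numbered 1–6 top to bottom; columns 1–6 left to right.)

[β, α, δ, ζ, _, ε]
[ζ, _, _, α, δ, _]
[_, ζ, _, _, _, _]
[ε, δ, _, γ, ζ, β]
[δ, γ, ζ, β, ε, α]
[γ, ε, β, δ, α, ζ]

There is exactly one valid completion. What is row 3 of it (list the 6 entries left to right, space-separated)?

Row 3, column 1: row 3 has {ζ} and column 1 has {ζ, ε, γ, β, δ}, leaving only α.
Row 3, column 4: row 3 has {ζ, α} and column 4 has {ζ, α, γ, β, δ}, leaving only ε.
Row 3, column 3: row 3 has {ζ, α, ε} and column 3 has {ζ, β, δ}, leaving only γ.
Row 3, column 5: row 3 has {ζ, α, ε, γ} and column 5 has {ζ, α, ε, δ}, leaving only β.
Row 3, column 6: row 3 has {ζ, α, ε, γ, β} and column 6 has {ζ, α, ε, β}, leaving only δ.
So row 3 reads: α ζ γ ε β δ.

α ζ γ ε β δ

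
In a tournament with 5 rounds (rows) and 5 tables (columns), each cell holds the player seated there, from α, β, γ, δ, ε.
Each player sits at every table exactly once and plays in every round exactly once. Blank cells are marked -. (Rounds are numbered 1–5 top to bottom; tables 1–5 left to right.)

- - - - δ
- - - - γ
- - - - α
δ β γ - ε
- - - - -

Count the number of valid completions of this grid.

56

Round 1, table 1: eliminating its round and table leaves {α, β, γ, ε}.
Round 1, table 2: eliminating its round and table leaves {α, γ, ε}.
Round 1, table 3: eliminating its round and table leaves {α, β, ε}.
Round 1, table 4: eliminating its round and table leaves {α, β, γ, ε}.
Round 2, table 1: eliminating its round and table leaves {α, β, ε}.
Round 2, table 2: eliminating its round and table leaves {α, δ, ε}.
Round 2, table 3: eliminating its round and table leaves {α, β, δ, ε}.
Round 2, table 4: eliminating its round and table leaves {α, β, δ, ε}.
Round 3, table 1: eliminating its round and table leaves {β, γ, ε}.
Round 3, table 2: eliminating its round and table leaves {γ, δ, ε}.
Round 3, table 3: eliminating its round and table leaves {β, δ, ε}.
Round 3, table 4: eliminating its round and table leaves {β, γ, δ, ε}.
Round 4, table 4: eliminating its round and table leaves {α}.
Round 5, table 1: eliminating its round and table leaves {α, β, γ, ε}.
Round 5, table 2: eliminating its round and table leaves {α, γ, δ, ε}.
Round 5, table 3: eliminating its round and table leaves {α, β, δ, ε}.
Round 5, table 4: eliminating its round and table leaves {α, β, γ, δ, ε}.
Round 5, table 5: eliminating its round and table leaves {β}.
Enumerating the assignments across these blanks that avoid any round or table repeat gives 56 completions.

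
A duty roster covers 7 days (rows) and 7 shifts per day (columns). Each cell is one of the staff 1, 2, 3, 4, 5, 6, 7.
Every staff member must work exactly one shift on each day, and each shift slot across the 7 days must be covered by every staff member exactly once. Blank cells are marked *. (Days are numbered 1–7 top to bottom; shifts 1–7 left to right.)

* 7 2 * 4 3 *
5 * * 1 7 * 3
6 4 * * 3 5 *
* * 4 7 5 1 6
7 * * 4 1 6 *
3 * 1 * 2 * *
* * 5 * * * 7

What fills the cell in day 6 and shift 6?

Day 1, shift 1: day 1 has {2, 3, 4, 7} and shift 1 has {3, 5, 6, 7}, leaving only 1.
Day 1, shift 7: day 1 has {1, 2, 3, 4, 7} and shift 7 has {3, 6, 7}, leaving only 5.
Day 1, shift 4: day 1 has {1, 2, 3, 4, 5, 7} and shift 4 has {1, 4, 7}, leaving only 6.
Day 2, shift 3: day 2 has {1, 3, 5, 7} and shift 3 has {1, 2, 4, 5}, leaving only 6.
Day 2, shift 2: day 2 has {1, 3, 5, 6, 7} and shift 2 has {4, 7}, leaving only 2.
Day 2, shift 6: day 2 has {1, 2, 3, 5, 6, 7} and shift 6 has {1, 3, 5, 6}, leaving only 4.
Day 6 already has {1, 2, 3} and shift 6 already has {1, 3, 4, 5, 6}, so day 6, shift 6 must be 7.

7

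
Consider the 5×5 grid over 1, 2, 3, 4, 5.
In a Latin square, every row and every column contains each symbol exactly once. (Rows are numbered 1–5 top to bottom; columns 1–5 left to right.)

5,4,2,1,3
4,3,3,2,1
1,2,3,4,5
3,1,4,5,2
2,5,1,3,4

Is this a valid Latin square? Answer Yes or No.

Row 2 contains 3 twice (at columns 2 and 3), so it is not a permutation.

No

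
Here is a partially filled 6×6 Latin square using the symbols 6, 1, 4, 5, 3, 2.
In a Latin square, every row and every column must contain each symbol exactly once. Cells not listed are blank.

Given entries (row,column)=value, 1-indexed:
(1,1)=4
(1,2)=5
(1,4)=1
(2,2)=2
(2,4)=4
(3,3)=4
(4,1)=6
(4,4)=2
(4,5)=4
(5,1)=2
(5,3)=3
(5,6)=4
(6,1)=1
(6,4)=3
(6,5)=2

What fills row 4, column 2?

Row 4, column 2 is narrowed to {1, 3}.
If it were 1, then row 5, column 5 would be left with no valid symbol.
So row 4, column 2 must be 3.

3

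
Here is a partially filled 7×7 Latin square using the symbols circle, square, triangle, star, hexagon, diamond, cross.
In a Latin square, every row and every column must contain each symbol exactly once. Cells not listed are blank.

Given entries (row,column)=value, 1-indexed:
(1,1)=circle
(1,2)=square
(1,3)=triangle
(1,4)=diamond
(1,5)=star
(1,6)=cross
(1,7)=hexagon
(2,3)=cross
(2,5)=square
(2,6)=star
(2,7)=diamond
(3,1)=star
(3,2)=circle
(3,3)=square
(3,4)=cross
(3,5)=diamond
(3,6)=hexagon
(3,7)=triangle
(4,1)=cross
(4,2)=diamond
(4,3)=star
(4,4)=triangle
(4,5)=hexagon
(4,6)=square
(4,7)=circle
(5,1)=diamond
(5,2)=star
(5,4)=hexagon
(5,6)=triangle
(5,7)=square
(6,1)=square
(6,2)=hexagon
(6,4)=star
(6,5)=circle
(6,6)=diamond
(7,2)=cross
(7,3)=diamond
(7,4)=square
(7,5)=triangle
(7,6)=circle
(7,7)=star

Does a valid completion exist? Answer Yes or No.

No

Row 6, column 3: row 6 together with column 3 already contain {circle, square, triangle, star, hexagon, diamond, cross} — every symbol — so nothing can go there. The grid has no valid completion.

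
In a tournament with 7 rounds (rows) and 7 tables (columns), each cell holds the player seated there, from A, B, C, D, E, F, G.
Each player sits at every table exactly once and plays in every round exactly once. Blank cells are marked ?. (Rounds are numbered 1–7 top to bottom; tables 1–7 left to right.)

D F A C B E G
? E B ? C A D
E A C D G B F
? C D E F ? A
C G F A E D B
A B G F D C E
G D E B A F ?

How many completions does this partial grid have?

Round 2, table 1: eliminating its round and table leaves {F}.
Round 2, table 4: eliminating its round and table leaves {G}.
Round 4, table 1: eliminating its round and table leaves {B}.
Round 4, table 6: eliminating its round and table leaves {G}.
Round 7, table 7: eliminating its round and table leaves {C}.
Only one assignment across all blanks avoids any round or table repeat, giving 1 completion.

1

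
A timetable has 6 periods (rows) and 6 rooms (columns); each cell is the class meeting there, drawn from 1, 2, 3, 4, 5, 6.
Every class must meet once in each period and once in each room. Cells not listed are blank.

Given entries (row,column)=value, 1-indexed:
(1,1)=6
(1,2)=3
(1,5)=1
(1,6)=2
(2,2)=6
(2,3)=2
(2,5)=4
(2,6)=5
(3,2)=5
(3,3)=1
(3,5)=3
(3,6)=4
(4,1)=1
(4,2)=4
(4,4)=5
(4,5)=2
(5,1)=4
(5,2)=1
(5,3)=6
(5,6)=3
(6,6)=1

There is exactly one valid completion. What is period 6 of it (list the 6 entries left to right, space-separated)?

5 2 4 3 6 1

Period 6, room 2: period 6 has {1} and room 2 has {1, 3, 4, 5, 6}, leaving only 2.
Period 1, room 4: period 1 has {1, 2, 3, 6} and room 4 has {5}, leaving only 4.
Period 1, room 3: period 1 has {1, 2, 3, 4, 6} and room 3 has {1, 2, 6}, leaving only 5.
Period 2, room 1: period 2 has {2, 4, 5, 6} and room 1 has {1, 4, 6}, leaving only 3.
Period 6, room 1: period 6 has {1, 2} and room 1 has {1, 3, 4, 6}, leaving only 5.
Period 6, room 5: period 6 has {1, 2, 5} and room 5 has {1, 2, 3, 4}, leaving only 6.
Period 6, room 4: period 6 has {1, 2, 5, 6} and room 4 has {4, 5}, leaving only 3.
Period 6, room 3: period 6 has {1, 2, 3, 5, 6} and room 3 has {1, 2, 5, 6}, leaving only 4.
So period 6 reads: 5 2 4 3 6 1.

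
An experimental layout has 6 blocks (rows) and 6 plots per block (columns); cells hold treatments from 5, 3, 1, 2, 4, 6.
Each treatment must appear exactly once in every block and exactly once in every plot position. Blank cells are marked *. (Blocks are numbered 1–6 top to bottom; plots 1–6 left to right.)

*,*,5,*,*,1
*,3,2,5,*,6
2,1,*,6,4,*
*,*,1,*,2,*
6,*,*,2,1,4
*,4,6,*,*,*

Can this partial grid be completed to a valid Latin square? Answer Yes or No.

No

Block 2, plot 5: block 2 together with plot 5 already contain {5, 3, 1, 2, 4, 6} — every symbol — so nothing can go there. The grid has no valid completion.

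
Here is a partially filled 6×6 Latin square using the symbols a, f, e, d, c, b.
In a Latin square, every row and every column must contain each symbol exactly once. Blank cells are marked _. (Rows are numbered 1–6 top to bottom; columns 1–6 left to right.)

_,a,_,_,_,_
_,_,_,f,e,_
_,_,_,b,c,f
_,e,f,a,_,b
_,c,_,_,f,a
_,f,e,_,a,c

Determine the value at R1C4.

c

Row 2, column 6: row 2 has {f, e} and column 6 has {a, f, c, b}, leaving only d.
Row 1, column 6: row 1 has {a} and column 6 has {a, f, d, c, b}, leaving only e.
Row 2, column 2: row 2 has {f, e, d} and column 2 has {a, f, e, c}, leaving only b.
Row 3, column 2: row 3 has {f, c, b} and column 2 has {a, f, e, c, b}, leaving only d.
Row 3, column 3: row 3 has {f, d, c, b} and column 3 has {f, e}, leaving only a.
Row 2, column 3: row 2 has {f, e, d, b} and column 3 has {a, f, e}, leaving only c.
Row 2, column 1: row 2 has {f, e, d, c, b} and column 1 has {}, leaving only a.
Row 3, column 1: row 3 has {a, f, d, c, b} and column 1 has {a}, leaving only e.
Row 4, column 5: row 4 has {a, f, e, b} and column 5 has {a, f, e, c}, leaving only d.
Row 1, column 5: row 1 has {a, e} and column 5 has {a, f, e, d, c}, leaving only b.
Row 1, column 3: row 1 has {a, e, b} and column 3 has {a, f, e, c}, leaving only d.
Row 1 already has {a, e, d, b} and column 4 already has {a, f, b}, so row 1, column 4 must be c.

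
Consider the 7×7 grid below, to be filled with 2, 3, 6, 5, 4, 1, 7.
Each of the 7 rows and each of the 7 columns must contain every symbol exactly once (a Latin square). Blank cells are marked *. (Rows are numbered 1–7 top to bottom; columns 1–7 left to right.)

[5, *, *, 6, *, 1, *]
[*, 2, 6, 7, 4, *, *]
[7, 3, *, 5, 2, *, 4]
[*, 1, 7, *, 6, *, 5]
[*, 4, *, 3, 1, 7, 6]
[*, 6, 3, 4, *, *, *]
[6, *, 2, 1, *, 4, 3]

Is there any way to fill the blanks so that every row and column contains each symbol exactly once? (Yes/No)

Yes

No row or column among the givens repeats a symbol, and propagating forced cells runs into no contradiction.
One valid completion exists (for instance, 5 7 4 6 3 1 2 / 3 2 6 7 4 5 1 / 7 3 1 5 2 6 4 / 4 1 7 2 6 3 5 / 2 4 5 3 1 7 6 / 1 6 3 4 5 2 7 / 6 5 2 1 7 4 3).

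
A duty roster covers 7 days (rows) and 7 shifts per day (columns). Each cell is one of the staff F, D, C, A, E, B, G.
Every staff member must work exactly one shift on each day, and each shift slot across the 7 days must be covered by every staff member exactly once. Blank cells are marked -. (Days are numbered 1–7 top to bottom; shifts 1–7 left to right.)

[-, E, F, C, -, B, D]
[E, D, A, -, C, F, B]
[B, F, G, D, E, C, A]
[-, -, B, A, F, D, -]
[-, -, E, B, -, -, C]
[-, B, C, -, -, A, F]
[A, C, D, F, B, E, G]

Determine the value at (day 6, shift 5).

Day 1, shift 1: day 1 has {F, D, C, E, B} and shift 1 has {A, E, B}, leaving only G.
Day 1, shift 5: day 1 has {F, D, C, E, B, G} and shift 5 has {F, C, E, B}, leaving only A.
Day 2, shift 4: day 2 has {F, D, C, A, E, B} and shift 4 has {F, D, C, A, B}, leaving only G.
Day 4, shift 1: day 4 has {F, D, A, B} and shift 1 has {A, E, B, G}, leaving only C.
Day 4, shift 2: day 4 has {F, D, C, A, B} and shift 2 has {F, D, C, E, B}, leaving only G.
Day 4, shift 7: day 4 has {F, D, C, A, B, G} and shift 7 has {F, D, C, A, B, G}, leaving only E.
Day 5, shift 2: day 5 has {C, E, B} and shift 2 has {F, D, C, E, B, G}, leaving only A.
Day 5, shift 6: day 5 has {C, A, E, B} and shift 6 has {F, D, C, A, E, B}, leaving only G.
Day 5, shift 5: day 5 has {C, A, E, B, G} and shift 5 has {F, C, A, E, B}, leaving only D.
Day 6 already has {F, C, A, B} and shift 5 already has {F, D, C, A, E, B}, so day 6, shift 5 must be G.

G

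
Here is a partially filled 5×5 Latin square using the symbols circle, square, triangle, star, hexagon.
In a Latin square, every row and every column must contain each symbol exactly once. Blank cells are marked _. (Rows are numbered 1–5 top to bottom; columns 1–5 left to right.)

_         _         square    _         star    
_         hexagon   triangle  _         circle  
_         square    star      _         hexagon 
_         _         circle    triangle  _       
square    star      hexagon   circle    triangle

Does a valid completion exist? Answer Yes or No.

Row 3, column 4: row 3 together with column 4 already contain {circle, square, triangle, star, hexagon} — every symbol — so nothing can go there. The grid has no valid completion.

No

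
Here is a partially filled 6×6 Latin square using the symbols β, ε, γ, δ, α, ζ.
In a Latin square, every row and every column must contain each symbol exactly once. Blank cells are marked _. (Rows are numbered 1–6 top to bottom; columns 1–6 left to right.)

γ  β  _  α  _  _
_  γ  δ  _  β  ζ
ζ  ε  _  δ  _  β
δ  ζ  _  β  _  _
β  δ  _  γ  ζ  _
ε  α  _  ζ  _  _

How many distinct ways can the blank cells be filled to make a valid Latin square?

4

Row 1, column 3: eliminating its row and column leaves {ε, ζ}.
Row 1, column 5: eliminating its row and column leaves {ε, δ}.
Row 1, column 6: eliminating its row and column leaves {ε, δ}.
Row 2, column 1: eliminating its row and column leaves {α}.
Row 2, column 4: eliminating its row and column leaves {ε}.
Row 3, column 3: eliminating its row and column leaves {γ, α}.
Row 3, column 5: eliminating its row and column leaves {γ, α}.
Row 4, column 3: eliminating its row and column leaves {ε, γ, α}.
Row 4, column 5: eliminating its row and column leaves {ε, γ, α}.
Row 4, column 6: eliminating its row and column leaves {ε, γ, α}.
Row 5, column 3: eliminating its row and column leaves {ε, α}.
Row 5, column 6: eliminating its row and column leaves {ε, α}.
Row 6, column 3: eliminating its row and column leaves {β, γ}.
Row 6, column 5: eliminating its row and column leaves {γ, δ}.
Row 6, column 6: eliminating its row and column leaves {γ, δ}.
Enumerating the assignments across these blanks that avoid any row or column repeat gives 4 completions.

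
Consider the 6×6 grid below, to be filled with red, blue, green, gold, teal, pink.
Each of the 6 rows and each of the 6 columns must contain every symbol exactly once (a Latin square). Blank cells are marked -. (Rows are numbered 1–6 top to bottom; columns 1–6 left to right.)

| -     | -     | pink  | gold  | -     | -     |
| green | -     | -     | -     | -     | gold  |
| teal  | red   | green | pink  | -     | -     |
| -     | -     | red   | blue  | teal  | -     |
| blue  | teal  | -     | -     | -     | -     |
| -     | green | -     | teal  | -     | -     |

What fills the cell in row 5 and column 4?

green

Row 1, column 1: row 1 has {gold, pink} and column 1 has {blue, green, teal}, leaving only red.
Row 1, column 2: row 1 has {red, gold, pink} and column 2 has {red, green, teal}, leaving only blue.
Row 1, column 5: row 1 has {red, blue, gold, pink} and column 5 has {teal}, leaving only green.
Row 1, column 6: row 1 has {red, blue, green, gold, pink} and column 6 has {gold}, leaving only teal.
Row 2, column 2: row 2 has {green, gold} and column 2 has {red, blue, green, teal}, leaving only pink.
Row 2, column 4: row 2 has {green, gold, pink} and column 4 has {blue, gold, teal, pink}, leaving only red.
Row 5 already has {blue, teal} and column 4 already has {red, blue, gold, teal, pink}, so row 5, column 4 must be green.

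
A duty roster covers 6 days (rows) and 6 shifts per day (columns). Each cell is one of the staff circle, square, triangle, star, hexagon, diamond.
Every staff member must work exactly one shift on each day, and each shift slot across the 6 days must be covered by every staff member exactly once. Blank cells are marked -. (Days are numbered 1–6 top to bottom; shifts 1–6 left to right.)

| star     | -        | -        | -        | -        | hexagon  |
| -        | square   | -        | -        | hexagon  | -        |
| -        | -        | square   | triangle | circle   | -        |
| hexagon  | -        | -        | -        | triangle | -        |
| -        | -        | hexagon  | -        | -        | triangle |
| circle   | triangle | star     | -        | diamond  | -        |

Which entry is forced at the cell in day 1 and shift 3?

triangle

Day 1, shift 5: day 1 has {star, hexagon} and shift 5 has {circle, triangle, hexagon, diamond}, leaving only square.
Day 3, shift 1: day 3 has {circle, square, triangle} and shift 1 has {circle, star, hexagon}, leaving only diamond.
Day 2, shift 1: day 2 has {square, hexagon} and shift 1 has {circle, star, hexagon, diamond}, leaving only triangle.
Day 3, shift 6: day 3 has {circle, square, triangle, diamond} and shift 6 has {triangle, hexagon}, leaving only star.
Day 3, shift 2: day 3 has {circle, square, triangle, star, diamond} and shift 2 has {square, triangle}, leaving only hexagon.
Day 5, shift 1: day 5 has {triangle, hexagon} and shift 1 has {circle, triangle, star, hexagon, diamond}, leaving only square.
Day 5, shift 5: day 5 has {square, triangle, hexagon} and shift 5 has {circle, square, triangle, hexagon, diamond}, leaving only star.
Day 6, shift 6: day 6 has {circle, triangle, star, diamond} and shift 6 has {triangle, star, hexagon}, leaving only square.
Day 6, shift 4: day 6 has {circle, square, triangle, star, diamond} and shift 4 has {triangle}, leaving only hexagon.
Day 1, shift 3 is narrowed to {circle, triangle, diamond}.
If it were circle, then day 1, shift 4 would be left with no valid symbol.
If it were diamond, then day 1, shift 4 would be left with no valid symbol.
So day 1, shift 3 must be triangle.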